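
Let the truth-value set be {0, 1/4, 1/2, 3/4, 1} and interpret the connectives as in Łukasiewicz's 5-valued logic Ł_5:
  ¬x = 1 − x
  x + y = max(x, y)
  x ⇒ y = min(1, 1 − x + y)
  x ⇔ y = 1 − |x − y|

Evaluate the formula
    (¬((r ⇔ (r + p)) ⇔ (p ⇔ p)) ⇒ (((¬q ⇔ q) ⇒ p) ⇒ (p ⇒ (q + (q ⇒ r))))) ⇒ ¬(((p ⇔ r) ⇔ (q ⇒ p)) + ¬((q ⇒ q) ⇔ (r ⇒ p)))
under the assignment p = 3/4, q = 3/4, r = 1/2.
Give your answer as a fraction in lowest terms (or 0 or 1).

1/4

r + p = 1/2 + 3/4 = 3/4
r ⇔ (r + p) = 1/2 ⇔ 3/4 = 3/4
p ⇔ p = 3/4 ⇔ 3/4 = 1
(r ⇔ (r + p)) ⇔ (p ⇔ p) = 3/4 ⇔ 1 = 3/4
¬((r ⇔ (r + p)) ⇔ (p ⇔ p)) = ¬3/4 = 1/4
¬q = ¬3/4 = 1/4
¬q ⇔ q = 1/4 ⇔ 3/4 = 1/2
(¬q ⇔ q) ⇒ p = 1/2 ⇒ 3/4 = 1
q ⇒ r = 3/4 ⇒ 1/2 = 3/4
q + (q ⇒ r) = 3/4 + 3/4 = 3/4
p ⇒ (q + (q ⇒ r)) = 3/4 ⇒ 3/4 = 1
((¬q ⇔ q) ⇒ p) ⇒ (p ⇒ (q + (q ⇒ r))) = 1 ⇒ 1 = 1
¬((r ⇔ (r + p)) ⇔ (p ⇔ p)) ⇒ (((¬q ⇔ q) ⇒ p) ⇒ (p ⇒ (q + (q ⇒ r)))) = 1/4 ⇒ 1 = 1
p ⇔ r = 3/4 ⇔ 1/2 = 3/4
q ⇒ p = 3/4 ⇒ 3/4 = 1
(p ⇔ r) ⇔ (q ⇒ p) = 3/4 ⇔ 1 = 3/4
q ⇒ q = 3/4 ⇒ 3/4 = 1
r ⇒ p = 1/2 ⇒ 3/4 = 1
(q ⇒ q) ⇔ (r ⇒ p) = 1 ⇔ 1 = 1
¬((q ⇒ q) ⇔ (r ⇒ p)) = ¬1 = 0
((p ⇔ r) ⇔ (q ⇒ p)) + ¬((q ⇒ q) ⇔ (r ⇒ p)) = 3/4 + 0 = 3/4
¬(((p ⇔ r) ⇔ (q ⇒ p)) + ¬((q ⇒ q) ⇔ (r ⇒ p))) = ¬3/4 = 1/4
(¬((r ⇔ (r + p)) ⇔ (p ⇔ p)) ⇒ (((¬q ⇔ q) ⇒ p) ⇒ (p ⇒ (q + (q ⇒ r))))) ⇒ ¬(((p ⇔ r) ⇔ (q ⇒ p)) + ¬((q ⇒ q) ⇔ (r ⇒ p))) = 1 ⇒ 1/4 = 1/4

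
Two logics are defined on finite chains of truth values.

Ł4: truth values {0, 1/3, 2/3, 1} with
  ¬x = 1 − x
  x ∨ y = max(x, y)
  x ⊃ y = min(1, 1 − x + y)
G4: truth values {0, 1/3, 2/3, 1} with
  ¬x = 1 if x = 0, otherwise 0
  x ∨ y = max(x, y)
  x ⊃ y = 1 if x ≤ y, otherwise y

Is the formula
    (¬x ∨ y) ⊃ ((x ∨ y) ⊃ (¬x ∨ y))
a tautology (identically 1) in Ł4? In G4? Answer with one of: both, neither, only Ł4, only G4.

In Ł4: every assignment gives 1 — tautology.
In G4: every assignment gives 1 — tautology.

both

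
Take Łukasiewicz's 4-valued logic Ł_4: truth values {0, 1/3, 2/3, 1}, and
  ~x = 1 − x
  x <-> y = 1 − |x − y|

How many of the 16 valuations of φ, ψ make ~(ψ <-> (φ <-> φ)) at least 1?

4

φ = 0, ψ = 0 ↦ 1  ≥
φ = 0, ψ = 1/3 ↦ 2/3  <
φ = 0, ψ = 2/3 ↦ 1/3  <
φ = 0, ψ = 1 ↦ 0  <
φ = 1/3, ψ = 0 ↦ 1  ≥
φ = 1/3, ψ = 1/3 ↦ 2/3  <
φ = 1/3, ψ = 2/3 ↦ 1/3  <
φ = 1/3, ψ = 1 ↦ 0  <
φ = 2/3, ψ = 0 ↦ 1  ≥
φ = 2/3, ψ = 1/3 ↦ 2/3  <
φ = 2/3, ψ = 2/3 ↦ 1/3  <
φ = 2/3, ψ = 1 ↦ 0  <
φ = 1, ψ = 0 ↦ 1  ≥
φ = 1, ψ = 1/3 ↦ 2/3  <
φ = 1, ψ = 2/3 ↦ 1/3  <
φ = 1, ψ = 1 ↦ 0  <
So 4 of the 16 assignments meet the threshold.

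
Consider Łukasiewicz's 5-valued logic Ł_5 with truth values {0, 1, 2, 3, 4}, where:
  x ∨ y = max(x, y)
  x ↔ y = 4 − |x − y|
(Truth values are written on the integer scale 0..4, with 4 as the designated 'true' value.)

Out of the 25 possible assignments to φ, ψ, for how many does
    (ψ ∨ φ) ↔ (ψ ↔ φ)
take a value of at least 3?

12

value 4: 5 assignments (counts)
value 3: 7 assignments (counts)
value 2: 7 assignments
value 1: 3 assignments
value 0: 3 assignments
So 12 of the 25 assignments meet the threshold.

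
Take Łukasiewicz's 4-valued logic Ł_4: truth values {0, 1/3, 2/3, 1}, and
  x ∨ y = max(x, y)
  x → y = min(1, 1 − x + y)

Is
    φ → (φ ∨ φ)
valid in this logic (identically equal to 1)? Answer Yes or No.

Yes

φ = 0 ↦ 1
φ = 1/3 ↦ 1
φ = 2/3 ↦ 1
φ = 1 ↦ 1
Every assignment gives a value ≥ 1.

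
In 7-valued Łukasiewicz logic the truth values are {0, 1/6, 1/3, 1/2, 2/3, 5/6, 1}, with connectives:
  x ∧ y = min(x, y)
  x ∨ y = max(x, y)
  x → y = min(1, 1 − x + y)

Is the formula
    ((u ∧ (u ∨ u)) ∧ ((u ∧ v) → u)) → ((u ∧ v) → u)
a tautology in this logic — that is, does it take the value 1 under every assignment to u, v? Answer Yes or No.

Yes

At u = 1, v = 1/2, for instance:
u ∨ u = 1 ∨ 1 = 1
u ∧ (u ∨ u) = 1 ∧ 1 = 1
u ∧ v = 1 ∧ 1/2 = 1/2
(u ∧ v) → u = 1/2 → 1 = 1
(u ∧ (u ∨ u)) ∧ ((u ∧ v) → u) = 1 ∧ 1 = 1
((u ∧ (u ∨ u)) ∧ ((u ∧ v) → u)) → ((u ∧ v) → u) = 1 → 1 = 1
and checking the remaining 48 assignments likewise gives ≥ 1 in every case.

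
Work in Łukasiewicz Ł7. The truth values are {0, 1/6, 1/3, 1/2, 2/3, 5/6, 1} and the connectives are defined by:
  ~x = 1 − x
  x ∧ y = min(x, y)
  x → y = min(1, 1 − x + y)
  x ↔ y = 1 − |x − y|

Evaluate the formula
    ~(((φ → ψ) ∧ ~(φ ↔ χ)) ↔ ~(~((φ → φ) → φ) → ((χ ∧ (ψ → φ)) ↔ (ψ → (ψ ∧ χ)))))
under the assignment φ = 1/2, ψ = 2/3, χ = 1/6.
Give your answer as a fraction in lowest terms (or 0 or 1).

1/3

φ → ψ = 1/2 → 2/3 = 1
φ ↔ χ = 1/2 ↔ 1/6 = 2/3
~(φ ↔ χ) = ~2/3 = 1/3
(φ → ψ) ∧ ~(φ ↔ χ) = 1 ∧ 1/3 = 1/3
φ → φ = 1/2 → 1/2 = 1
(φ → φ) → φ = 1 → 1/2 = 1/2
~((φ → φ) → φ) = ~1/2 = 1/2
ψ → φ = 2/3 → 1/2 = 5/6
χ ∧ (ψ → φ) = 1/6 ∧ 5/6 = 1/6
ψ ∧ χ = 2/3 ∧ 1/6 = 1/6
ψ → (ψ ∧ χ) = 2/3 → 1/6 = 1/2
(χ ∧ (ψ → φ)) ↔ (ψ → (ψ ∧ χ)) = 1/6 ↔ 1/2 = 2/3
~((φ → φ) → φ) → ((χ ∧ (ψ → φ)) ↔ (ψ → (ψ ∧ χ))) = 1/2 → 2/3 = 1
~(~((φ → φ) → φ) → ((χ ∧ (ψ → φ)) ↔ (ψ → (ψ ∧ χ)))) = ~1 = 0
((φ → ψ) ∧ ~(φ ↔ χ)) ↔ ~(~((φ → φ) → φ) → ((χ ∧ (ψ → φ)) ↔ (ψ → (ψ ∧ χ)))) = 1/3 ↔ 0 = 2/3
~(((φ → ψ) ∧ ~(φ ↔ χ)) ↔ ~(~((φ → φ) → φ) → ((χ ∧ (ψ → φ)) ↔ (ψ → (ψ ∧ χ))))) = ~2/3 = 1/3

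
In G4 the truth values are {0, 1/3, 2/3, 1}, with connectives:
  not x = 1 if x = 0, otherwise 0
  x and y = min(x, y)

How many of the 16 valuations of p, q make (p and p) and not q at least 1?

p = 0, q = 0 ↦ 0  <
p = 0, q = 1/3 ↦ 0  <
p = 0, q = 2/3 ↦ 0  <
p = 0, q = 1 ↦ 0  <
p = 1/3, q = 0 ↦ 1/3  <
p = 1/3, q = 1/3 ↦ 0  <
p = 1/3, q = 2/3 ↦ 0  <
p = 1/3, q = 1 ↦ 0  <
p = 2/3, q = 0 ↦ 2/3  <
p = 2/3, q = 1/3 ↦ 0  <
p = 2/3, q = 2/3 ↦ 0  <
p = 2/3, q = 1 ↦ 0  <
p = 1, q = 0 ↦ 1  ≥
p = 1, q = 1/3 ↦ 0  <
p = 1, q = 2/3 ↦ 0  <
p = 1, q = 1 ↦ 0  <
So 1 of the 16 assignments meets the threshold.

1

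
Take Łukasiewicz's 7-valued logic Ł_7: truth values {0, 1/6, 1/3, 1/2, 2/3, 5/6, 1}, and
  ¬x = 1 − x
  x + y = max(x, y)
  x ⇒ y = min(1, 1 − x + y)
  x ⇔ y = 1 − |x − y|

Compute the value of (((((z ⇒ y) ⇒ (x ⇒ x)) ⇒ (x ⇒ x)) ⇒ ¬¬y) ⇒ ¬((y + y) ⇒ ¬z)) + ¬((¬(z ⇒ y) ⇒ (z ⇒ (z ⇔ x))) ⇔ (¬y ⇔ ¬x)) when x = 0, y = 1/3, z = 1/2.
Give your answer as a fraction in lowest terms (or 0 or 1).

2/3

z ⇒ y = 1/2 ⇒ 1/3 = 5/6
x ⇒ x = 0 ⇒ 0 = 1
(z ⇒ y) ⇒ (x ⇒ x) = 5/6 ⇒ 1 = 1
x ⇒ x = 0 ⇒ 0 = 1
((z ⇒ y) ⇒ (x ⇒ x)) ⇒ (x ⇒ x) = 1 ⇒ 1 = 1
¬y = ¬1/3 = 2/3
¬¬y = ¬2/3 = 1/3
(((z ⇒ y) ⇒ (x ⇒ x)) ⇒ (x ⇒ x)) ⇒ ¬¬y = 1 ⇒ 1/3 = 1/3
y + y = 1/3 + 1/3 = 1/3
¬z = ¬1/2 = 1/2
(y + y) ⇒ ¬z = 1/3 ⇒ 1/2 = 1
¬((y + y) ⇒ ¬z) = ¬1 = 0
((((z ⇒ y) ⇒ (x ⇒ x)) ⇒ (x ⇒ x)) ⇒ ¬¬y) ⇒ ¬((y + y) ⇒ ¬z) = 1/3 ⇒ 0 = 2/3
z ⇒ y = 1/2 ⇒ 1/3 = 5/6
¬(z ⇒ y) = ¬5/6 = 1/6
z ⇔ x = 1/2 ⇔ 0 = 1/2
z ⇒ (z ⇔ x) = 1/2 ⇒ 1/2 = 1
¬(z ⇒ y) ⇒ (z ⇒ (z ⇔ x)) = 1/6 ⇒ 1 = 1
¬y = ¬1/3 = 2/3
¬x = ¬0 = 1
¬y ⇔ ¬x = 2/3 ⇔ 1 = 2/3
(¬(z ⇒ y) ⇒ (z ⇒ (z ⇔ x))) ⇔ (¬y ⇔ ¬x) = 1 ⇔ 2/3 = 2/3
¬((¬(z ⇒ y) ⇒ (z ⇒ (z ⇔ x))) ⇔ (¬y ⇔ ¬x)) = ¬2/3 = 1/3
(((((z ⇒ y) ⇒ (x ⇒ x)) ⇒ (x ⇒ x)) ⇒ ¬¬y) ⇒ ¬((y + y) ⇒ ¬z)) + ¬((¬(z ⇒ y) ⇒ (z ⇒ (z ⇔ x))) ⇔ (¬y ⇔ ¬x)) = 2/3 + 1/3 = 2/3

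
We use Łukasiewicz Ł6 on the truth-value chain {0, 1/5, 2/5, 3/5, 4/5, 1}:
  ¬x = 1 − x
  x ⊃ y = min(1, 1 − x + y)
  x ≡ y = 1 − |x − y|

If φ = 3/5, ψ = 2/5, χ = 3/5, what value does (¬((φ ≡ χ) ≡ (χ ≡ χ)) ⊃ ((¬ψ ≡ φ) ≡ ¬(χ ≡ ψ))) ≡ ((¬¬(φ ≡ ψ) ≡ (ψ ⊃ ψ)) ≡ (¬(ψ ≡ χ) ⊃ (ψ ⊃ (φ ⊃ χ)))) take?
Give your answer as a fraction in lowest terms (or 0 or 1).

4/5

φ ≡ χ = 3/5 ≡ 3/5 = 1
χ ≡ χ = 3/5 ≡ 3/5 = 1
(φ ≡ χ) ≡ (χ ≡ χ) = 1 ≡ 1 = 1
¬((φ ≡ χ) ≡ (χ ≡ χ)) = ¬1 = 0
¬ψ = ¬2/5 = 3/5
¬ψ ≡ φ = 3/5 ≡ 3/5 = 1
χ ≡ ψ = 3/5 ≡ 2/5 = 4/5
¬(χ ≡ ψ) = ¬4/5 = 1/5
(¬ψ ≡ φ) ≡ ¬(χ ≡ ψ) = 1 ≡ 1/5 = 1/5
¬((φ ≡ χ) ≡ (χ ≡ χ)) ⊃ ((¬ψ ≡ φ) ≡ ¬(χ ≡ ψ)) = 0 ⊃ 1/5 = 1
φ ≡ ψ = 3/5 ≡ 2/5 = 4/5
¬(φ ≡ ψ) = ¬4/5 = 1/5
¬¬(φ ≡ ψ) = ¬1/5 = 4/5
ψ ⊃ ψ = 2/5 ⊃ 2/5 = 1
¬¬(φ ≡ ψ) ≡ (ψ ⊃ ψ) = 4/5 ≡ 1 = 4/5
ψ ≡ χ = 2/5 ≡ 3/5 = 4/5
¬(ψ ≡ χ) = ¬4/5 = 1/5
φ ⊃ χ = 3/5 ⊃ 3/5 = 1
ψ ⊃ (φ ⊃ χ) = 2/5 ⊃ 1 = 1
¬(ψ ≡ χ) ⊃ (ψ ⊃ (φ ⊃ χ)) = 1/5 ⊃ 1 = 1
(¬¬(φ ≡ ψ) ≡ (ψ ⊃ ψ)) ≡ (¬(ψ ≡ χ) ⊃ (ψ ⊃ (φ ⊃ χ))) = 4/5 ≡ 1 = 4/5
(¬((φ ≡ χ) ≡ (χ ≡ χ)) ⊃ ((¬ψ ≡ φ) ≡ ¬(χ ≡ ψ))) ≡ ((¬¬(φ ≡ ψ) ≡ (ψ ⊃ ψ)) ≡ (¬(ψ ≡ χ) ⊃ (ψ ⊃ (φ ⊃ χ)))) = 1 ≡ 4/5 = 4/5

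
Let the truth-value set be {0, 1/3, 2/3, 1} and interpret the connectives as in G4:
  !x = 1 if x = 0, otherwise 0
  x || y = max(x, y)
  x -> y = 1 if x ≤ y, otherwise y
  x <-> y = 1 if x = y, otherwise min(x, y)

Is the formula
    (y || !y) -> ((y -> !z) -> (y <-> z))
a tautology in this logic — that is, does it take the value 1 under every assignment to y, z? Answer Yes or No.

Counterexample: take y = 0, z = 1/3.
!y = !0 = 1
y || !y = 0 || 1 = 1
!z = !1/3 = 0
y -> !z = 0 -> 0 = 1
y <-> z = 0 <-> 1/3 = 0
(y -> !z) -> (y <-> z) = 1 -> 0 = 0
(y || !y) -> ((y -> !z) -> (y <-> z)) = 1 -> 0 = 0
This gives 0 ≠ 1.

No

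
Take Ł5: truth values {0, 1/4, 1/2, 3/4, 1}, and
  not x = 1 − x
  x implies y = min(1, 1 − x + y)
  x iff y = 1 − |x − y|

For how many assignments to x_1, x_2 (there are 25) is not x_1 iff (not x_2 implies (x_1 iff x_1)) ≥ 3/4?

10

value 1: 5 assignments (counts)
value 3/4: 5 assignments (counts)
value 1/2: 5 assignments
value 1/4: 5 assignments
value 0: 5 assignments
So 10 of the 25 assignments meet the threshold.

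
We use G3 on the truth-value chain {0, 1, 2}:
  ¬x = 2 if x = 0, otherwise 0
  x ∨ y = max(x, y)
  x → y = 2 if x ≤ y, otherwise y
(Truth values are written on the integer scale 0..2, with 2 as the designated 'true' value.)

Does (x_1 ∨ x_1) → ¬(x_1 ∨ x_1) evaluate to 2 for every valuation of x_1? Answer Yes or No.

Counterexample: take x_1 = 1.
x_1 ∨ x_1 = 1 ∨ 1 = 1
¬(x_1 ∨ x_1) = ¬1 = 0
(x_1 ∨ x_1) → ¬(x_1 ∨ x_1) = 1 → 0 = 0
This gives 0 ≠ 2.

No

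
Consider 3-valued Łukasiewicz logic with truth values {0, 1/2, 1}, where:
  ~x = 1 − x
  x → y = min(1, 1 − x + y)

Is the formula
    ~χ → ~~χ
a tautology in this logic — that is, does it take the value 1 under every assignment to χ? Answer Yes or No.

Counterexample: take χ = 0.
~χ = ~0 = 1
~χ = ~0 = 1
~~χ = ~1 = 0
~χ → ~~χ = 1 → 0 = 0
This gives 0 ≠ 1.

No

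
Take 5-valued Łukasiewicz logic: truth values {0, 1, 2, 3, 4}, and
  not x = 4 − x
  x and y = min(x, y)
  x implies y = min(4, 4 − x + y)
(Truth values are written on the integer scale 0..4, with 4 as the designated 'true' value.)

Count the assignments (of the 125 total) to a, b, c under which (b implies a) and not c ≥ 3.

38

value 4: 15 assignments (counts)
value 3: 23 assignments (counts)
value 2: 28 assignments
value 1: 30 assignments
value 0: 29 assignments
So 38 of the 125 assignments meet the threshold.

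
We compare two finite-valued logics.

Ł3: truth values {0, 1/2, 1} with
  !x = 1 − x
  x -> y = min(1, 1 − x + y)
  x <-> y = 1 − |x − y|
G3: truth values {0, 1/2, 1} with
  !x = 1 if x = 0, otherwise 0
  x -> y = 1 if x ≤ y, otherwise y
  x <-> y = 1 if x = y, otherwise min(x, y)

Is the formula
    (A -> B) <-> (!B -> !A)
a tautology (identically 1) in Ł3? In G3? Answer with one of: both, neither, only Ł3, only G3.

In Ł3: every assignment gives 1 — tautology.
In G3: at A = 1, B = 1/2 the value is 1/2 — not a tautology.

only Ł3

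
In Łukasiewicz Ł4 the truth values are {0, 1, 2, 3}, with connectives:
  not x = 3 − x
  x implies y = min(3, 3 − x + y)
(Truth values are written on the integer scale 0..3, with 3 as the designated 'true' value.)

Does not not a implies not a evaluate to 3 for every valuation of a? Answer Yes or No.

Counterexample: take a = 2.
not a = not 2 = 1
not not a = not 1 = 2
not a = not 2 = 1
not not a implies not a = 2 implies 1 = 2
This gives 2 ≠ 3.

No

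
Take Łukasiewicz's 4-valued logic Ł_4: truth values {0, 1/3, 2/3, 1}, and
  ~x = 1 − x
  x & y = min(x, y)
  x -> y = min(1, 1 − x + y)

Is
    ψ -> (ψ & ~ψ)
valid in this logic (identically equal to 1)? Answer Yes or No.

Counterexample: take ψ = 2/3.
~ψ = ~2/3 = 1/3
ψ & ~ψ = 2/3 & 1/3 = 1/3
ψ -> (ψ & ~ψ) = 2/3 -> 1/3 = 2/3
This gives 2/3 ≠ 1.

No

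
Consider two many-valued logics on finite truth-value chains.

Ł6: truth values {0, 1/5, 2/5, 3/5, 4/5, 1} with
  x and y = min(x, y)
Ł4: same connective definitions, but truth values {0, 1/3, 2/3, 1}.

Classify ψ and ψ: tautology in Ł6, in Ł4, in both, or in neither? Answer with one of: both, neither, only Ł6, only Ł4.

neither

In Ł6: at ψ = 0 the value is 0 — not a tautology.
In Ł4: at ψ = 0 the value is 0 — not a tautology.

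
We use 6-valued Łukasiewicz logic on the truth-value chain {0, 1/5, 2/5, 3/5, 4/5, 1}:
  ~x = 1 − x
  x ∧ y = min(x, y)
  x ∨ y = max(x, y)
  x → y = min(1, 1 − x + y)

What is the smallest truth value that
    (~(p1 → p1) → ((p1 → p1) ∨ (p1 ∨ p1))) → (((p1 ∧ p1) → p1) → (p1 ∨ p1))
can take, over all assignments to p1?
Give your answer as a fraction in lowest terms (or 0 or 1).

Take p1 = 0:
p1 → p1 = 0 → 0 = 1
~(p1 → p1) = ~1 = 0
p1 → p1 = 0 → 0 = 1
p1 ∨ p1 = 0 ∨ 0 = 0
(p1 → p1) ∨ (p1 ∨ p1) = 1 ∨ 0 = 1
~(p1 → p1) → ((p1 → p1) ∨ (p1 ∨ p1)) = 0 → 1 = 1
p1 ∧ p1 = 0 ∧ 0 = 0
(p1 ∧ p1) → p1 = 0 → 0 = 1
p1 ∨ p1 = 0 ∨ 0 = 0
((p1 ∧ p1) → p1) → (p1 ∨ p1) = 1 → 0 = 0
(~(p1 → p1) → ((p1 → p1) ∨ (p1 ∨ p1))) → (((p1 ∧ p1) → p1) → (p1 ∨ p1)) = 1 → 0 = 0
No assignment yields a value below 0, so this is the minimum.

0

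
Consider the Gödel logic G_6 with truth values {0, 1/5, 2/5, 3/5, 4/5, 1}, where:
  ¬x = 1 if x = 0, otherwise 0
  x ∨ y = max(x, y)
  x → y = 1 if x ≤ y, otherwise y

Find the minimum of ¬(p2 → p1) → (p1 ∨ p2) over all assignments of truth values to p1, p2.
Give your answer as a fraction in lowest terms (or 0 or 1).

Take p1 = 0, p2 = 1/5:
p2 → p1 = 1/5 → 0 = 0
¬(p2 → p1) = ¬0 = 1
p1 ∨ p2 = 0 ∨ 1/5 = 1/5
¬(p2 → p1) → (p1 ∨ p2) = 1 → 1/5 = 1/5
No assignment yields a value below 1/5, so this is the minimum.

1/5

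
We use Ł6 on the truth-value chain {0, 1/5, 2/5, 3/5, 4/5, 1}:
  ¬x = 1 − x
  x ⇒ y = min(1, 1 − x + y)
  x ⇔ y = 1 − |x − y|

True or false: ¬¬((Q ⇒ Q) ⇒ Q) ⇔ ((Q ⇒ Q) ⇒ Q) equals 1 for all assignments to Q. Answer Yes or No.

Yes

Q = 0 ↦ 1
Q = 1/5 ↦ 1
Q = 2/5 ↦ 1
Q = 3/5 ↦ 1
Q = 4/5 ↦ 1
Q = 1 ↦ 1
Every assignment gives a value ≥ 1.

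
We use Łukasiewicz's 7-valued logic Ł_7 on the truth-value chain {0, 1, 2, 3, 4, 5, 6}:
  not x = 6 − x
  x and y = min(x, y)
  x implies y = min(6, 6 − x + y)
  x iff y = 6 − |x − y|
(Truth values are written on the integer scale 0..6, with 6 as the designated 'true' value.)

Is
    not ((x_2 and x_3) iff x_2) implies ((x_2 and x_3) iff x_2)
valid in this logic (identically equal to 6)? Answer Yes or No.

No

Counterexample: take x_2 = 4, x_3 = 0.
x_2 and x_3 = 4 and 0 = 0
(x_2 and x_3) iff x_2 = 0 iff 4 = 2
not ((x_2 and x_3) iff x_2) = not 2 = 4
x_2 and x_3 = 4 and 0 = 0
(x_2 and x_3) iff x_2 = 0 iff 4 = 2
not ((x_2 and x_3) iff x_2) implies ((x_2 and x_3) iff x_2) = 4 implies 2 = 4
This gives 4 ≠ 6.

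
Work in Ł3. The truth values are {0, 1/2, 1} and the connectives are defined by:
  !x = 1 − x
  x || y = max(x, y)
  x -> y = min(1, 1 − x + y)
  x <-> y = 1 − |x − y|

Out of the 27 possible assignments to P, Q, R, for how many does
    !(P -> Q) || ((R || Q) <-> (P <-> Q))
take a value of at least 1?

13

value 1: 13 assignments (counts)
value 1/2: 10 assignments
value 0: 4 assignments
So 13 of the 27 assignments meet the threshold.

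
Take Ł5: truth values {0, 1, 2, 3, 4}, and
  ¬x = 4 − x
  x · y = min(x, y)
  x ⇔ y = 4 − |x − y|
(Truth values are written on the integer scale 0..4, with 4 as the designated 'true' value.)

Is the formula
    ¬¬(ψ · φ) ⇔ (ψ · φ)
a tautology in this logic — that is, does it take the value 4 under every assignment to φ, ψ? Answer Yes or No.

Yes

At φ = 2, ψ = 4, for instance:
ψ · φ = 4 · 2 = 2
¬(ψ · φ) = ¬2 = 2
¬¬(ψ · φ) = ¬2 = 2
¬¬(ψ · φ) ⇔ (ψ · φ) = 2 ⇔ 2 = 4
and checking the remaining 24 assignments likewise gives ≥ 4 in every case.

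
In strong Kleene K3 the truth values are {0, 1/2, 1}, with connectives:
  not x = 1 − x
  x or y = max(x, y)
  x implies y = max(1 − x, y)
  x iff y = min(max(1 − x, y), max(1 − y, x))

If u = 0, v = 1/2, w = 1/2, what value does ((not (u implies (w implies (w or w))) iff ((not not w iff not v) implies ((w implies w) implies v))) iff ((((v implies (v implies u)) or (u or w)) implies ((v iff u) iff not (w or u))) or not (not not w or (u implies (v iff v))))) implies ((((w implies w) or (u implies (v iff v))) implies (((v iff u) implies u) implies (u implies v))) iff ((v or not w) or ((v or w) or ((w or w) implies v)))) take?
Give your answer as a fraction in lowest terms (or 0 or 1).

1/2

w or w = 1/2 or 1/2 = 1/2
w implies (w or w) = 1/2 implies 1/2 = 1/2
u implies (w implies (w or w)) = 0 implies 1/2 = 1
not (u implies (w implies (w or w))) = not 1 = 0
not w = not 1/2 = 1/2
not not w = not 1/2 = 1/2
not v = not 1/2 = 1/2
not not w iff not v = 1/2 iff 1/2 = 1/2
w implies w = 1/2 implies 1/2 = 1/2
(w implies w) implies v = 1/2 implies 1/2 = 1/2
(not not w iff not v) implies ((w implies w) implies v) = 1/2 implies 1/2 = 1/2
not (u implies (w implies (w or w))) iff ((not not w iff not v) implies ((w implies w) implies v)) = 0 iff 1/2 = 1/2
v implies u = 1/2 implies 0 = 1/2
v implies (v implies u) = 1/2 implies 1/2 = 1/2
u or w = 0 or 1/2 = 1/2
(v implies (v implies u)) or (u or w) = 1/2 or 1/2 = 1/2
v iff u = 1/2 iff 0 = 1/2
w or u = 1/2 or 0 = 1/2
not (w or u) = not 1/2 = 1/2
(v iff u) iff not (w or u) = 1/2 iff 1/2 = 1/2
((v implies (v implies u)) or (u or w)) implies ((v iff u) iff not (w or u)) = 1/2 implies 1/2 = 1/2
not w = not 1/2 = 1/2
not not w = not 1/2 = 1/2
v iff v = 1/2 iff 1/2 = 1/2
u implies (v iff v) = 0 implies 1/2 = 1
not not w or (u implies (v iff v)) = 1/2 or 1 = 1
not (not not w or (u implies (v iff v))) = not 1 = 0
(((v implies (v implies u)) or (u or w)) implies ((v iff u) iff not (w or u))) or not (not not w or (u implies (v iff v))) = 1/2 or 0 = 1/2
(not (u implies (w implies (w or w))) iff ((not not w iff not v) implies ((w implies w) implies v))) iff ((((v implies (v implies u)) or (u or w)) implies ((v iff u) iff not (w or u))) or not (not not w or (u implies (v iff v)))) = 1/2 iff 1/2 = 1/2
w implies w = 1/2 implies 1/2 = 1/2
v iff v = 1/2 iff 1/2 = 1/2
u implies (v iff v) = 0 implies 1/2 = 1
(w implies w) or (u implies (v iff v)) = 1/2 or 1 = 1
v iff u = 1/2 iff 0 = 1/2
(v iff u) implies u = 1/2 implies 0 = 1/2
u implies v = 0 implies 1/2 = 1
((v iff u) implies u) implies (u implies v) = 1/2 implies 1 = 1
((w implies w) or (u implies (v iff v))) implies (((v iff u) implies u) implies (u implies v)) = 1 implies 1 = 1
not w = not 1/2 = 1/2
v or not w = 1/2 or 1/2 = 1/2
v or w = 1/2 or 1/2 = 1/2
w or w = 1/2 or 1/2 = 1/2
(w or w) implies v = 1/2 implies 1/2 = 1/2
(v or w) or ((w or w) implies v) = 1/2 or 1/2 = 1/2
(v or not w) or ((v or w) or ((w or w) implies v)) = 1/2 or 1/2 = 1/2
(((w implies w) or (u implies (v iff v))) implies (((v iff u) implies u) implies (u implies v))) iff ((v or not w) or ((v or w) or ((w or w) implies v))) = 1 iff 1/2 = 1/2
((not (u implies (w implies (w or w))) iff ((not not w iff not v) implies ((w implies w) implies v))) iff ((((v implies (v implies u)) or (u or w)) implies ((v iff u) iff not (w or u))) or not (not not w or (u implies (v iff v))))) implies ((((w implies w) or (u implies (v iff v))) implies (((v iff u) implies u) implies (u implies v))) iff ((v or not w) or ((v or w) or ((w or w) implies v)))) = 1/2 implies 1/2 = 1/2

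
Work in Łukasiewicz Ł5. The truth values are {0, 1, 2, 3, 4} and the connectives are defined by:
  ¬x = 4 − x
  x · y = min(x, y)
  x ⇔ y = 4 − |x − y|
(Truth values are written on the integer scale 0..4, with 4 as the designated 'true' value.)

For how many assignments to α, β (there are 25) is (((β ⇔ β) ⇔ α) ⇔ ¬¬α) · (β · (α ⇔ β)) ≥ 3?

value 4: 1 assignment (counts)
value 3: 4 assignments (counts)
value 2: 7 assignments
value 1: 7 assignments
value 0: 6 assignments
So 5 of the 25 assignments meet the threshold.

5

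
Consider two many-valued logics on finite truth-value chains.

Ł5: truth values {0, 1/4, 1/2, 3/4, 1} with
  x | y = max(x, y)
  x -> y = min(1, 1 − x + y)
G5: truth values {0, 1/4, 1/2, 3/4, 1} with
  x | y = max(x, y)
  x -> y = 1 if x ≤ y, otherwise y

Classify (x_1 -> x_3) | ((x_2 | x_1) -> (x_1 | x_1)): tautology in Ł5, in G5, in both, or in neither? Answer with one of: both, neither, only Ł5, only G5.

neither

In Ł5: at x_1 = 1/4, x_2 = 1/2, x_3 = 0 the value is 3/4 — not a tautology.
In G5: at x_1 = 1/4, x_2 = 1/2, x_3 = 0 the value is 1/4 — not a tautology.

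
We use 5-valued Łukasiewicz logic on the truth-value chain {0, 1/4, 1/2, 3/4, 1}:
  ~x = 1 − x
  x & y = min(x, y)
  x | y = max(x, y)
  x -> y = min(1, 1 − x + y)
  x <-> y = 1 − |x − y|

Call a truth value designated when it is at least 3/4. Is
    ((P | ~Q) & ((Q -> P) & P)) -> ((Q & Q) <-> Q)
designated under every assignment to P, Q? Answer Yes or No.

At P = 1, Q = 1/4, for instance:
~Q = ~1/4 = 3/4
P | ~Q = 1 | 3/4 = 1
Q -> P = 1/4 -> 1 = 1
(Q -> P) & P = 1 & 1 = 1
(P | ~Q) & ((Q -> P) & P) = 1 & 1 = 1
Q & Q = 1/4 & 1/4 = 1/4
(Q & Q) <-> Q = 1/4 <-> 1/4 = 1
((P | ~Q) & ((Q -> P) & P)) -> ((Q & Q) <-> Q) = 1 -> 1 = 1
and checking the remaining 24 assignments likewise gives ≥ 3/4 in every case.

Yes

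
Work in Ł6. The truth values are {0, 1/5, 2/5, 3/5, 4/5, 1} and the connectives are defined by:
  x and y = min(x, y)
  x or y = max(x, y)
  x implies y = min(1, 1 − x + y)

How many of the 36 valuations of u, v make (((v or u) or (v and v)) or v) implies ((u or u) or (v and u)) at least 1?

value 1: 21 assignments (counts)
value 4/5: 5 assignments
value 3/5: 4 assignments
value 2/5: 3 assignments
value 1/5: 2 assignments
value 0: 1 assignment
So 21 of the 36 assignments meet the threshold.

21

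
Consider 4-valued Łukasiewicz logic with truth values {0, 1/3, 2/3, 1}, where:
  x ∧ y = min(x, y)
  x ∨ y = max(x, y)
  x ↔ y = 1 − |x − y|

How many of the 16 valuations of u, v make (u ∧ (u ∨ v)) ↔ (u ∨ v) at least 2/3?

u = 0, v = 0 ↦ 1  ≥
u = 0, v = 1/3 ↦ 2/3  ≥
u = 0, v = 2/3 ↦ 1/3  <
u = 0, v = 1 ↦ 0  <
u = 1/3, v = 0 ↦ 1  ≥
u = 1/3, v = 1/3 ↦ 1  ≥
u = 1/3, v = 2/3 ↦ 2/3  ≥
u = 1/3, v = 1 ↦ 1/3  <
u = 2/3, v = 0 ↦ 1  ≥
u = 2/3, v = 1/3 ↦ 1  ≥
u = 2/3, v = 2/3 ↦ 1  ≥
u = 2/3, v = 1 ↦ 2/3  ≥
u = 1, v = 0 ↦ 1  ≥
u = 1, v = 1/3 ↦ 1  ≥
u = 1, v = 2/3 ↦ 1  ≥
u = 1, v = 1 ↦ 1  ≥
So 13 of the 16 assignments meet the threshold.

13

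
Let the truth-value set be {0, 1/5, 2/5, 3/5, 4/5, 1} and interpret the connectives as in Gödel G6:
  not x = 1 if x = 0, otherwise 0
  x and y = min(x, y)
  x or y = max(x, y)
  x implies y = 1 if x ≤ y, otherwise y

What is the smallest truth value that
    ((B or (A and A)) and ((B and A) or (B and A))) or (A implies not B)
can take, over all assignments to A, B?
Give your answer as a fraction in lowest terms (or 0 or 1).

Take A = 1/5, B = 1/5:
A and A = 1/5 and 1/5 = 1/5
B or (A and A) = 1/5 or 1/5 = 1/5
B and A = 1/5 and 1/5 = 1/5
B and A = 1/5 and 1/5 = 1/5
(B and A) or (B and A) = 1/5 or 1/5 = 1/5
(B or (A and A)) and ((B and A) or (B and A)) = 1/5 and 1/5 = 1/5
not B = not 1/5 = 0
A implies not B = 1/5 implies 0 = 0
((B or (A and A)) and ((B and A) or (B and A))) or (A implies not B) = 1/5 or 0 = 1/5
No assignment yields a value below 1/5, so this is the minimum.

1/5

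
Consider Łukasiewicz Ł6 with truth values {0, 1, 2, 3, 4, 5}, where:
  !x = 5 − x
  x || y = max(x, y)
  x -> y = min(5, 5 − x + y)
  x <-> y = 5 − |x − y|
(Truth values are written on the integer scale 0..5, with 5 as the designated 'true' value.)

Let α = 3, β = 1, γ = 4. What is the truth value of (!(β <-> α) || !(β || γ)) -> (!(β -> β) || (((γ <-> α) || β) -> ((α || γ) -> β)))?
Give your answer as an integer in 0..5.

5

β <-> α = 1 <-> 3 = 3
!(β <-> α) = !3 = 2
β || γ = 1 || 4 = 4
!(β || γ) = !4 = 1
!(β <-> α) || !(β || γ) = 2 || 1 = 2
β -> β = 1 -> 1 = 5
!(β -> β) = !5 = 0
γ <-> α = 4 <-> 3 = 4
(γ <-> α) || β = 4 || 1 = 4
α || γ = 3 || 4 = 4
(α || γ) -> β = 4 -> 1 = 2
((γ <-> α) || β) -> ((α || γ) -> β) = 4 -> 2 = 3
!(β -> β) || (((γ <-> α) || β) -> ((α || γ) -> β)) = 0 || 3 = 3
(!(β <-> α) || !(β || γ)) -> (!(β -> β) || (((γ <-> α) || β) -> ((α || γ) -> β))) = 2 -> 3 = 5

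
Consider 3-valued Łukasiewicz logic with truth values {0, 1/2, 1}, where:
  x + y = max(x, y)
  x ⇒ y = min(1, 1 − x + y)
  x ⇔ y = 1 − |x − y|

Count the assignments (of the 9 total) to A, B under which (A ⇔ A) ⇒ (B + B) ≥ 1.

3

A = 0, B = 0 ↦ 0  <
A = 0, B = 1/2 ↦ 1/2  <
A = 0, B = 1 ↦ 1  ≥
A = 1/2, B = 0 ↦ 0  <
A = 1/2, B = 1/2 ↦ 1/2  <
A = 1/2, B = 1 ↦ 1  ≥
A = 1, B = 0 ↦ 0  <
A = 1, B = 1/2 ↦ 1/2  <
A = 1, B = 1 ↦ 1  ≥
So 3 of the 9 assignments meet the threshold.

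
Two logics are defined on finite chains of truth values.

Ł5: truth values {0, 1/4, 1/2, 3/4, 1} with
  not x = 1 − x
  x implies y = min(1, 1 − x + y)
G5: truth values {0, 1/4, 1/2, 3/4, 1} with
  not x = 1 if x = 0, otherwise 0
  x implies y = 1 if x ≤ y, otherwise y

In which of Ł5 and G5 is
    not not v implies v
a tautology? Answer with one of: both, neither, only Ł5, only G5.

only Ł5

In Ł5: every assignment gives 1 — tautology.
In G5: at v = 1/4 the value is 1/4 — not a tautology.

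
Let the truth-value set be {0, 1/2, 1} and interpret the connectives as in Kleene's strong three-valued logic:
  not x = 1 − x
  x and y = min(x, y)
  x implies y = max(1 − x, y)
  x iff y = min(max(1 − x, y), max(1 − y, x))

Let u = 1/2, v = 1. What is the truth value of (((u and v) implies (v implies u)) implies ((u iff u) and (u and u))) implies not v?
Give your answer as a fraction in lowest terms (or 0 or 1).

u and v = 1/2 and 1 = 1/2
v implies u = 1 implies 1/2 = 1/2
(u and v) implies (v implies u) = 1/2 implies 1/2 = 1/2
u iff u = 1/2 iff 1/2 = 1/2
u and u = 1/2 and 1/2 = 1/2
(u iff u) and (u and u) = 1/2 and 1/2 = 1/2
((u and v) implies (v implies u)) implies ((u iff u) and (u and u)) = 1/2 implies 1/2 = 1/2
not v = not 1 = 0
(((u and v) implies (v implies u)) implies ((u iff u) and (u and u))) implies not v = 1/2 implies 0 = 1/2

1/2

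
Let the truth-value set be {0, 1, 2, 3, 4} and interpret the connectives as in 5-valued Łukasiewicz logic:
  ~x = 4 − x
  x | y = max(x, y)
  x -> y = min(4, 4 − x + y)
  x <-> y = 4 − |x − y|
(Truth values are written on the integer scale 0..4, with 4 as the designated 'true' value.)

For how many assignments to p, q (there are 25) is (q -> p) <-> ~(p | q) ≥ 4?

5

value 4: 5 assignments (counts)
value 3: 5 assignments
value 2: 5 assignments
value 1: 5 assignments
value 0: 5 assignments
So 5 of the 25 assignments meet the threshold.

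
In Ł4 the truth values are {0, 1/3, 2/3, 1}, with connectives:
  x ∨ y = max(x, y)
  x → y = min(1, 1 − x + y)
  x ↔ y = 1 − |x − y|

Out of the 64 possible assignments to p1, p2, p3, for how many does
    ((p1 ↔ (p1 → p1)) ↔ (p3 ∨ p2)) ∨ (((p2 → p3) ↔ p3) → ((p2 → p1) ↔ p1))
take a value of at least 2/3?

value 1: 50 assignments (counts)
value 2/3: 9 assignments (counts)
value 1/3: 4 assignments
value 0: 1 assignment
So 59 of the 64 assignments meet the threshold.

59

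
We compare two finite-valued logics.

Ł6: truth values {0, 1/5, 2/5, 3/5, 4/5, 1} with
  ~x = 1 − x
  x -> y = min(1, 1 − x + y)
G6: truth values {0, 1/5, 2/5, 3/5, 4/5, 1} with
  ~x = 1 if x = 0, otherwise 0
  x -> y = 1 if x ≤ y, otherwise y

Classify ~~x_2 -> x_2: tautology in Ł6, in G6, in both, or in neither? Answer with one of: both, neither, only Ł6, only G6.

In Ł6: every assignment gives 1 — tautology.
In G6: at x_2 = 1/5 the value is 1/5 — not a tautology.

only Ł6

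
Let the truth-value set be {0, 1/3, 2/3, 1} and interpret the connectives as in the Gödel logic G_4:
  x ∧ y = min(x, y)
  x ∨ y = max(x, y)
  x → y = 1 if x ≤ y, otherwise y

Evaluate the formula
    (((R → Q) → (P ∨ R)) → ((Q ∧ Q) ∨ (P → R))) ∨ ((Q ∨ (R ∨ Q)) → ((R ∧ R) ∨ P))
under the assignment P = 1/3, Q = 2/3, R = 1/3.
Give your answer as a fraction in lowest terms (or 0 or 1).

1

R → Q = 1/3 → 2/3 = 1
P ∨ R = 1/3 ∨ 1/3 = 1/3
(R → Q) → (P ∨ R) = 1 → 1/3 = 1/3
Q ∧ Q = 2/3 ∧ 2/3 = 2/3
P → R = 1/3 → 1/3 = 1
(Q ∧ Q) ∨ (P → R) = 2/3 ∨ 1 = 1
((R → Q) → (P ∨ R)) → ((Q ∧ Q) ∨ (P → R)) = 1/3 → 1 = 1
R ∨ Q = 1/3 ∨ 2/3 = 2/3
Q ∨ (R ∨ Q) = 2/3 ∨ 2/3 = 2/3
R ∧ R = 1/3 ∧ 1/3 = 1/3
(R ∧ R) ∨ P = 1/3 ∨ 1/3 = 1/3
(Q ∨ (R ∨ Q)) → ((R ∧ R) ∨ P) = 2/3 → 1/3 = 1/3
(((R → Q) → (P ∨ R)) → ((Q ∧ Q) ∨ (P → R))) ∨ ((Q ∨ (R ∨ Q)) → ((R ∧ R) ∨ P)) = 1 ∨ 1/3 = 1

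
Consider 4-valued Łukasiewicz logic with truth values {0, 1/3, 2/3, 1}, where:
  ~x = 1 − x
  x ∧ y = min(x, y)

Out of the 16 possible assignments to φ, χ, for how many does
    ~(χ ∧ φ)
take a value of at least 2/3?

12

φ = 0, χ = 0 ↦ 1  ≥
φ = 0, χ = 1/3 ↦ 1  ≥
φ = 0, χ = 2/3 ↦ 1  ≥
φ = 0, χ = 1 ↦ 1  ≥
φ = 1/3, χ = 0 ↦ 1  ≥
φ = 1/3, χ = 1/3 ↦ 2/3  ≥
φ = 1/3, χ = 2/3 ↦ 2/3  ≥
φ = 1/3, χ = 1 ↦ 2/3  ≥
φ = 2/3, χ = 0 ↦ 1  ≥
φ = 2/3, χ = 1/3 ↦ 2/3  ≥
φ = 2/3, χ = 2/3 ↦ 1/3  <
φ = 2/3, χ = 1 ↦ 1/3  <
φ = 1, χ = 0 ↦ 1  ≥
φ = 1, χ = 1/3 ↦ 2/3  ≥
φ = 1, χ = 2/3 ↦ 1/3  <
φ = 1, χ = 1 ↦ 0  <
So 12 of the 16 assignments meet the threshold.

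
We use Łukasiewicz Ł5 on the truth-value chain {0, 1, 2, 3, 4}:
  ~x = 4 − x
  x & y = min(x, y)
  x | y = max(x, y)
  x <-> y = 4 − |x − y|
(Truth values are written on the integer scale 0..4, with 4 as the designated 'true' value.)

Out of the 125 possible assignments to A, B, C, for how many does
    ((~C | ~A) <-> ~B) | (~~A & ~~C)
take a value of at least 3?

74

value 4: 29 assignments (counts)
value 3: 45 assignments (counts)
value 2: 26 assignments
value 1: 16 assignments
value 0: 9 assignments
So 74 of the 125 assignments meet the threshold.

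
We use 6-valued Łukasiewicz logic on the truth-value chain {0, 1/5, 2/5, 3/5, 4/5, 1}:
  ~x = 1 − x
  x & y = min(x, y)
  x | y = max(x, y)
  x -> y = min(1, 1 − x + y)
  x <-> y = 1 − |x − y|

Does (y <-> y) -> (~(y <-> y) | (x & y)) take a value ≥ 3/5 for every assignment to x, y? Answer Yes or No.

No

Counterexample: take x = 0, y = 0.
y <-> y = 0 <-> 0 = 1
y <-> y = 0 <-> 0 = 1
~(y <-> y) = ~1 = 0
x & y = 0 & 0 = 0
~(y <-> y) | (x & y) = 0 | 0 = 0
(y <-> y) -> (~(y <-> y) | (x & y)) = 1 -> 0 = 0
This gives 0, which is below 3/5.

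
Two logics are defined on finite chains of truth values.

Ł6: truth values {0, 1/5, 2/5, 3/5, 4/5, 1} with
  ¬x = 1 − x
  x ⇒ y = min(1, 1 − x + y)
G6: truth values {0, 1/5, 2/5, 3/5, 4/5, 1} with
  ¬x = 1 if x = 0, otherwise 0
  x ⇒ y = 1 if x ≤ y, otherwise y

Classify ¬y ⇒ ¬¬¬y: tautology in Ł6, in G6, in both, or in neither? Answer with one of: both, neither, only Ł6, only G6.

In Ł6: every assignment gives 1 — tautology.
In G6: every assignment gives 1 — tautology.

both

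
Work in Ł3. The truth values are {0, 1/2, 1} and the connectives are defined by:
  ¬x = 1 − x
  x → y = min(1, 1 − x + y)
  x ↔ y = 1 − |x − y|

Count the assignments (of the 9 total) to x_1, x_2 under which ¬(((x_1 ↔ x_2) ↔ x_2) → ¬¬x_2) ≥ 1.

x_1 = 0, x_2 = 0 ↦ 0  <
x_1 = 0, x_2 = 1/2 ↦ 1/2  <
x_1 = 0, x_2 = 1 ↦ 0  <
x_1 = 1/2, x_2 = 0 ↦ 1/2  <
x_1 = 1/2, x_2 = 1/2 ↦ 0  <
x_1 = 1/2, x_2 = 1 ↦ 0  <
x_1 = 1, x_2 = 0 ↦ 1  ≥
x_1 = 1, x_2 = 1/2 ↦ 1/2  <
x_1 = 1, x_2 = 1 ↦ 0  <
So 1 of the 9 assignments meets the threshold.

1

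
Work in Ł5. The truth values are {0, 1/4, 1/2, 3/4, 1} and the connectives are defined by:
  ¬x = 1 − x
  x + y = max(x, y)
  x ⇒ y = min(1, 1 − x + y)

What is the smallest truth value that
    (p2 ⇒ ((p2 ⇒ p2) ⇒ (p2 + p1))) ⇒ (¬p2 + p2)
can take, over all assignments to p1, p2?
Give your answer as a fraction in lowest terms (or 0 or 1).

1/2

Take p1 = 0, p2 = 1/2:
p2 ⇒ p2 = 1/2 ⇒ 1/2 = 1
p2 + p1 = 1/2 + 0 = 1/2
(p2 ⇒ p2) ⇒ (p2 + p1) = 1 ⇒ 1/2 = 1/2
p2 ⇒ ((p2 ⇒ p2) ⇒ (p2 + p1)) = 1/2 ⇒ 1/2 = 1
¬p2 = ¬1/2 = 1/2
¬p2 + p2 = 1/2 + 1/2 = 1/2
(p2 ⇒ ((p2 ⇒ p2) ⇒ (p2 + p1))) ⇒ (¬p2 + p2) = 1 ⇒ 1/2 = 1/2
No assignment yields a value below 1/2, so this is the minimum.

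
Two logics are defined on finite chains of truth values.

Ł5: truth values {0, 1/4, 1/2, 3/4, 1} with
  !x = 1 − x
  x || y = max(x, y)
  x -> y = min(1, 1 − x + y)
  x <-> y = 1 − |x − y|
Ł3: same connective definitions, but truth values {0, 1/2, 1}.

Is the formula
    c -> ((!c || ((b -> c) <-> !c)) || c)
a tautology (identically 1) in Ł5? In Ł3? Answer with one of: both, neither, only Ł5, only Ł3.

both

In Ł5: every assignment gives 1 — tautology.
In Ł3: every assignment gives 1 — tautology.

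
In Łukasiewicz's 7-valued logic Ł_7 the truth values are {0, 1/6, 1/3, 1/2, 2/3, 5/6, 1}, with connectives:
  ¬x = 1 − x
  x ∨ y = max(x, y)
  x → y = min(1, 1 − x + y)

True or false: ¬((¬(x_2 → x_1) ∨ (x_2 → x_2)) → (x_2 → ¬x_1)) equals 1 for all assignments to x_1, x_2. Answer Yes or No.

Counterexample: take x_1 = 0, x_2 = 0.
x_2 → x_1 = 0 → 0 = 1
¬(x_2 → x_1) = ¬1 = 0
x_2 → x_2 = 0 → 0 = 1
¬(x_2 → x_1) ∨ (x_2 → x_2) = 0 ∨ 1 = 1
¬x_1 = ¬0 = 1
x_2 → ¬x_1 = 0 → 1 = 1
(¬(x_2 → x_1) ∨ (x_2 → x_2)) → (x_2 → ¬x_1) = 1 → 1 = 1
¬((¬(x_2 → x_1) ∨ (x_2 → x_2)) → (x_2 → ¬x_1)) = ¬1 = 0
This gives 0 ≠ 1.

No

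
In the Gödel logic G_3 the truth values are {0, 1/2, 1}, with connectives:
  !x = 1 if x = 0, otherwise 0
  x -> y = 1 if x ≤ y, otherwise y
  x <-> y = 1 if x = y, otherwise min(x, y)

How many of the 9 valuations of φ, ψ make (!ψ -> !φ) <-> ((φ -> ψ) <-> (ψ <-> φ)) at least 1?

φ = 0, ψ = 0 ↦ 1  ≥
φ = 0, ψ = 1/2 ↦ 0  <
φ = 0, ψ = 1 ↦ 0  <
φ = 1/2, ψ = 0 ↦ 0  <
φ = 1/2, ψ = 1/2 ↦ 1  ≥
φ = 1/2, ψ = 1 ↦ 1/2  <
φ = 1, ψ = 0 ↦ 0  <
φ = 1, ψ = 1/2 ↦ 1  ≥
φ = 1, ψ = 1 ↦ 1  ≥
So 4 of the 9 assignments meet the threshold.

4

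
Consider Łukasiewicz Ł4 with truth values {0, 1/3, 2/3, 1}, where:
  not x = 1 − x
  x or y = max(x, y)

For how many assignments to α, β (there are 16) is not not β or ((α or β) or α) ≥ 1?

α = 0, β = 0 ↦ 0  <
α = 0, β = 1/3 ↦ 1/3  <
α = 0, β = 2/3 ↦ 2/3  <
α = 0, β = 1 ↦ 1  ≥
α = 1/3, β = 0 ↦ 1/3  <
α = 1/3, β = 1/3 ↦ 1/3  <
α = 1/3, β = 2/3 ↦ 2/3  <
α = 1/3, β = 1 ↦ 1  ≥
α = 2/3, β = 0 ↦ 2/3  <
α = 2/3, β = 1/3 ↦ 2/3  <
α = 2/3, β = 2/3 ↦ 2/3  <
α = 2/3, β = 1 ↦ 1  ≥
α = 1, β = 0 ↦ 1  ≥
α = 1, β = 1/3 ↦ 1  ≥
α = 1, β = 2/3 ↦ 1  ≥
α = 1, β = 1 ↦ 1  ≥
So 7 of the 16 assignments meet the threshold.

7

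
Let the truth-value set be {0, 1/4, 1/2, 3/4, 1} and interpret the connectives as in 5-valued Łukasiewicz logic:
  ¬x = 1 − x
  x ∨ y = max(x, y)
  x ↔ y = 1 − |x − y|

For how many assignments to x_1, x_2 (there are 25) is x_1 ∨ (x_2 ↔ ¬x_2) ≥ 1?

value 1: 9 assignments (counts)
value 3/4: 4 assignments
value 1/2: 8 assignments
value 1/4: 2 assignments
value 0: 2 assignments
So 9 of the 25 assignments meet the threshold.

9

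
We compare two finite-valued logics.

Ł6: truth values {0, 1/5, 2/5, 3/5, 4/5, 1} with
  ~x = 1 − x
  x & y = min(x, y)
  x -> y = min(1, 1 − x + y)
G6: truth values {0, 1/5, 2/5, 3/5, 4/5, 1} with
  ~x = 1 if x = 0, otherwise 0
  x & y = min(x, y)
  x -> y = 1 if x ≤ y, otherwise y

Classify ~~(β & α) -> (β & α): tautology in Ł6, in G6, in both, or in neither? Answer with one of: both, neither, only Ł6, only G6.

In Ł6: every assignment gives 1 — tautology.
In G6: at α = 1/5, β = 1/5 the value is 1/5 — not a tautology.

only Ł6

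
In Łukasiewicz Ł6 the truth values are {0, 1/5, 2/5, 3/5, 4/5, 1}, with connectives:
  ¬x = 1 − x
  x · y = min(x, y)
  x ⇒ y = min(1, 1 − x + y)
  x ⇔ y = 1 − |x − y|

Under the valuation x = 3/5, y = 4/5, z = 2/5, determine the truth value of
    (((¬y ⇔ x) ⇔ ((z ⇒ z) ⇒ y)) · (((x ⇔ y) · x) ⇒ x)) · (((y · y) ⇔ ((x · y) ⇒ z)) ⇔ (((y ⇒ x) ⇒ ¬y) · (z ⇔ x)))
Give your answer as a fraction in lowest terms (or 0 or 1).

2/5

¬y = ¬4/5 = 1/5
¬y ⇔ x = 1/5 ⇔ 3/5 = 3/5
z ⇒ z = 2/5 ⇒ 2/5 = 1
(z ⇒ z) ⇒ y = 1 ⇒ 4/5 = 4/5
(¬y ⇔ x) ⇔ ((z ⇒ z) ⇒ y) = 3/5 ⇔ 4/5 = 4/5
x ⇔ y = 3/5 ⇔ 4/5 = 4/5
(x ⇔ y) · x = 4/5 · 3/5 = 3/5
((x ⇔ y) · x) ⇒ x = 3/5 ⇒ 3/5 = 1
((¬y ⇔ x) ⇔ ((z ⇒ z) ⇒ y)) · (((x ⇔ y) · x) ⇒ x) = 4/5 · 1 = 4/5
y · y = 4/5 · 4/5 = 4/5
x · y = 3/5 · 4/5 = 3/5
(x · y) ⇒ z = 3/5 ⇒ 2/5 = 4/5
(y · y) ⇔ ((x · y) ⇒ z) = 4/5 ⇔ 4/5 = 1
y ⇒ x = 4/5 ⇒ 3/5 = 4/5
¬y = ¬4/5 = 1/5
(y ⇒ x) ⇒ ¬y = 4/5 ⇒ 1/5 = 2/5
z ⇔ x = 2/5 ⇔ 3/5 = 4/5
((y ⇒ x) ⇒ ¬y) · (z ⇔ x) = 2/5 · 4/5 = 2/5
((y · y) ⇔ ((x · y) ⇒ z)) ⇔ (((y ⇒ x) ⇒ ¬y) · (z ⇔ x)) = 1 ⇔ 2/5 = 2/5
(((¬y ⇔ x) ⇔ ((z ⇒ z) ⇒ y)) · (((x ⇔ y) · x) ⇒ x)) · (((y · y) ⇔ ((x · y) ⇒ z)) ⇔ (((y ⇒ x) ⇒ ¬y) · (z ⇔ x))) = 4/5 · 2/5 = 2/5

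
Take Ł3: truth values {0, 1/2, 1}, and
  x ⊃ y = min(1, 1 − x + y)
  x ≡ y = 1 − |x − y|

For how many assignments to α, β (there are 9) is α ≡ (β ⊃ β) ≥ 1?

3

α = 0, β = 0 ↦ 0  <
α = 0, β = 1/2 ↦ 0  <
α = 0, β = 1 ↦ 0  <
α = 1/2, β = 0 ↦ 1/2  <
α = 1/2, β = 1/2 ↦ 1/2  <
α = 1/2, β = 1 ↦ 1/2  <
α = 1, β = 0 ↦ 1  ≥
α = 1, β = 1/2 ↦ 1  ≥
α = 1, β = 1 ↦ 1  ≥
So 3 of the 9 assignments meet the threshold.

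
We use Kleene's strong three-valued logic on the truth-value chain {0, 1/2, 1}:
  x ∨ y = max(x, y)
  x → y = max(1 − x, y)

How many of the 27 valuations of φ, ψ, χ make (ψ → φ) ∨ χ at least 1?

value 1: 19 assignments (counts)
value 1/2: 7 assignments
value 0: 1 assignment
So 19 of the 27 assignments meet the threshold.

19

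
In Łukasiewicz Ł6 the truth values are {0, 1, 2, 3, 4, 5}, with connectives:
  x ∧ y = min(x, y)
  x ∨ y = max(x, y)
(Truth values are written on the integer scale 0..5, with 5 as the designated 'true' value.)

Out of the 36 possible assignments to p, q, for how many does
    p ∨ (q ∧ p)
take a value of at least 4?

value 5: 6 assignments (counts)
value 4: 6 assignments (counts)
value 3: 6 assignments
value 2: 6 assignments
value 1: 6 assignments
value 0: 6 assignments
So 12 of the 36 assignments meet the threshold.

12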